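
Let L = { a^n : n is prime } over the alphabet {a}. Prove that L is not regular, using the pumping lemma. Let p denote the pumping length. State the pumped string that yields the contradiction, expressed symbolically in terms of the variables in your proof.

Assume L is regular. Let p be the pumping length given by the pumping lemma.
Let q be a prime with q ≥ p+2 (infinitely many primes exist), and take w = a^q ∈ L with |w| = q ≥ p.
Write w = xyz as guaranteed by the lemma, with |xy| ≤ p and y is nonempty.
Then y = a^k for some k with 1 ≤ k ≤ p.
Since 1 ≤ k ≤ p, |xz| = q-k. Pump with i = q+1: |xy^{q+1}z| = (q-k)+(q+1)k = q+qk = q(1+k), which is composite (both factors ≥ 2). So xy^{q+1}z = a^{q(1+k)} ∉ L.
This is a contradiction; hence L is not regular.

a^{q(1+k)}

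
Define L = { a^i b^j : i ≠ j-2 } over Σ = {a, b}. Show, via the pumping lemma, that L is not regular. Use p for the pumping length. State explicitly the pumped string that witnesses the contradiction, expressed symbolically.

a^{p+p!} b^{p+p!+2}

Assume L is regular. Let p be the pumping length given by the pumping lemma.
Choose w = a^p b^{p+p!+2}. Since p ≠ (p+p!+2)-2 = p+p!, w ∈ L; and |w| ≥ p.
By the pumping lemma, w = xyz with |xy| ≤ p and y is nonempty.
Since the first p symbols of w are all a's and |xy| ≤ p, y lies entirely in the leading a-block: y = a^k for some k with 1 ≤ k ≤ p.
Since 1 ≤ k ≤ p, k divides p!; set t = 1 + p!/k. Then xy^t z has p + (p!/k)·k = p + p! copies of a. Now the a-count is p+p! and (b-count)-2 = (p+p!+2)-2 = p+p!, so i ≠ j-2 fails. So xy^t z = a^{p+p!} b^{p+p!+2} ∉ L.
This is a contradiction; hence L is not regular.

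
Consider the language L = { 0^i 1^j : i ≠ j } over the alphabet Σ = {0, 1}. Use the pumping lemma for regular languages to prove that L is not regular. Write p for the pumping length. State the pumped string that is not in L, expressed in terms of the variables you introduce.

Assume L is regular; let p be its pumping constant.
Choose w = 0^p 1^{p+p!}. Since p ≠ p+p!, w ∈ L; and |w| ≥ p.
By the pumping lemma, w = xyz with |xy| ≤ p and |y| ≥ 1.
Since the first p symbols of w are all 0's and |xy| ≤ p, y lies entirely in the leading 0-block: y = 0^k for some k with 1 ≤ k ≤ p.
Since 1 ≤ k ≤ p, k divides p!; set t = 1 + p!/k. Then xy^t z has p + (p!/k)·k = p + p! copies of 0. Now the 0-count equals the 1-count, so i ≠ j fails. So xy^t z = 0^{p+p!} 1^{p+p!} ∉ L.
Contradiction. Therefore L is not regular.

0^{p+p!} 1^{p+p!}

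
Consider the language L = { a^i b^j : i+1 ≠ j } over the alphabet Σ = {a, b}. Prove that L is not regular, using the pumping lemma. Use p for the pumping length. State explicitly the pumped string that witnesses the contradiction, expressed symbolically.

a^{p+p!} b^{p+p!+1}

Toward a contradiction, assume L is regular with pumping length p.
Choose w = a^p b^{p+p!+1}. Since p ≠ (p+p!+1)-1 = p+p!, w ∈ L; and |w| ≥ p.
By the pumping lemma, w = xyz with |xy| ≤ p and |y| > 0.
Since the first p symbols of w are all a's and |xy| ≤ p, y lies entirely in the leading a-block: y = a^k for some k with 1 ≤ k ≤ p.
Since 1 ≤ k ≤ p, k divides p!; set t = 1 + p!/k. Then xy^t z has p + (p!/k)·k = p + p! copies of a. Now the a-count is p+p! and (b-count)-1 = (p+p!+1)-1 = p+p!, so i+1 ≠ j fails. So xy^t z = a^{p+p!} b^{p+p!+1} ∉ L.
This is a contradiction; hence L is not regular.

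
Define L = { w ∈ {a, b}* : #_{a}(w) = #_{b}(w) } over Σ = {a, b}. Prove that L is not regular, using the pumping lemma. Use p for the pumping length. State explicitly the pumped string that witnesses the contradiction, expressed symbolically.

Toward a contradiction, assume L is regular with pumping length p.
Choose w = a^p b^p ∈ L with |w| = 2p ≥ p.
The pumping lemma gives a decomposition w = xyz where |xy| ≤ p and |y| ≥ 1.
Since the first p symbols of w are all a's and |xy| ≤ p, y lies entirely in the leading a-block: y = a^k for some k with 1 ≤ k ≤ p.
Pump with i = 2: xy^2z = a^{p+k} b^p has p+k occurrences of a but only p of b. Since k ≥ 1 the counts differ, so xy^2z ∉ L.
This is a contradiction; hence L is not regular.

a^{p+k} b^p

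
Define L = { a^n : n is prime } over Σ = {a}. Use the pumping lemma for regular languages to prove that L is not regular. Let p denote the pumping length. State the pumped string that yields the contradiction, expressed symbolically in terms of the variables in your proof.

Assume L is regular. Let p be the pumping length given by the pumping lemma.
Let q be a prime with q ≥ p+2 (infinitely many primes exist), and take w = a^q ∈ L with |w| = q ≥ p.
The pumping lemma gives a decomposition w = xyz where |xy| ≤ p and y is nonempty.
Then y = a^k for some k with 1 ≤ k ≤ p.
Since 1 ≤ k ≤ p, |xz| = q-k. Pump with i = q+1: |xy^{q+1}z| = (q-k)+(q+1)k = q+qk = q(1+k), which is composite (both factors ≥ 2). So xy^{q+1}z = a^{q(1+k)} ∉ L.
This is a contradiction; hence L is not regular.

a^{q(1+k)}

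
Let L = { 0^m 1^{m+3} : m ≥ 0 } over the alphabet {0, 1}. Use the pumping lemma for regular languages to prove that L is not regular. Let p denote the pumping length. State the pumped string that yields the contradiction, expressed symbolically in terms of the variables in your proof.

Suppose for contradiction that L is regular, and let p be the pumping length.
Choose w = 0^p 1^{p+3}, which is in L with |w| = 2p+3 ≥ p.
Write w = xyz as guaranteed by the lemma, with |xy| ≤ p and |y| ≥ 1.
The first p characters of w are 0's, so xy (and hence y) consists only of 0's. Write y = 0^k, 1 ≤ k ≤ p.
Pump with i = 2: xy^2z = 0^{p+k} 1^{p+3}. For this to lie in L we would need p+3 = (p+k)+3, which forces k = 0. But k ≥ 1, so xy^2z ∉ L.
This is a contradiction; hence L is not regular.

0^{p+k} 1^{p+3}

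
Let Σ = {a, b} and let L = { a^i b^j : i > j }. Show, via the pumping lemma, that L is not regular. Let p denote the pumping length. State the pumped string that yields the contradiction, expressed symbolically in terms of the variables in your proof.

Assume L is regular. Let p be the pumping length given by the pumping lemma.
Choose w = a^{p+1} b^p ∈ L, with |w| = 2p+1 ≥ p.
The pumping lemma gives a decomposition w = xyz where |xy| ≤ p and |y| ≥ 1.
The first p characters of w are a's, so xy (and hence y) consists only of a's. Write y = a^k, 1 ≤ k ≤ p.
Consider xy^0z = xz = a^{p+1-k} b^p. Since k ≥ 1, the a-count p+1-k is at most p, so i > j fails; thus xz ∉ L.
This is a contradiction; hence L is not regular.

a^{p+1-k} b^p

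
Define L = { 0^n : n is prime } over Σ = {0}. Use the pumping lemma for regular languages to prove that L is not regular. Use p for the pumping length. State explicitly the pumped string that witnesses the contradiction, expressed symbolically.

Toward a contradiction, assume L is regular with pumping length p.
Let q be a prime with q ≥ p+2 (infinitely many primes exist), and take w = 0^q ∈ L with |w| = q ≥ p.
By the pumping lemma, w = xyz with |xy| ≤ p and |y| > 0.
Then y = 0^k for some k with 1 ≤ k ≤ p.
Since 1 ≤ k ≤ p, |xz| = q-k. Pump with i = q+1: |xy^{q+1}z| = (q-k)+(q+1)k = q+qk = q(1+k), which is composite (both factors ≥ 2). So xy^{q+1}z = 0^{q(1+k)} ∉ L.
Contradiction. Therefore L is not regular.

0^{q(1+k)}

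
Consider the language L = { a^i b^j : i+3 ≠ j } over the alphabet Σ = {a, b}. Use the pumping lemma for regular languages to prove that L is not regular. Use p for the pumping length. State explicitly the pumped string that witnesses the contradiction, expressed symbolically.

Assume L is regular. Let p be the pumping length given by the pumping lemma.
Choose w = a^p b^{p+p!+3}. Since p ≠ (p+p!+3)-3 = p+p!, w ∈ L; and |w| ≥ p.
By the pumping lemma, w = xyz with |xy| ≤ p and |y| ≥ 1.
Because |xy| ≤ p and w begins with p copies of a, we have y = a^k with 1 ≤ k ≤ p.
Since 1 ≤ k ≤ p, k divides p!; set t = 1 + p!/k. Then xy^t z has p + (p!/k)·k = p + p! copies of a. Now the a-count is p+p! and (b-count)-3 = (p+p!+3)-3 = p+p!, so i+3 ≠ j fails. So xy^t z = a^{p+p!} b^{p+p!+3} ∉ L.
Contradiction. Therefore L is not regular.

a^{p+p!} b^{p+p!+3}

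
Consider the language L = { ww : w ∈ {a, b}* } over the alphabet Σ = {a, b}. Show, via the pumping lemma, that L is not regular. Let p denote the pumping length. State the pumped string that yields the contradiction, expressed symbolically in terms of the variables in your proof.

a^{p+k} b^p a^p b^p

Assume L is regular. Let p be the pumping length given by the pumping lemma.
Take w = a^p b^p a^p b^p = uu where u = a^pb^p; then w ∈ L and |w| = 4p ≥ p.
The pumping lemma gives a decomposition w = xyz where |xy| ≤ p and |y| > 0.
Because |xy| ≤ p and w begins with p copies of a, we have y = a^k with 1 ≤ k ≤ p.
Pump with i = 2: xy^2z = a^{p+k} b^p a^p b^p, of length 4p+k. Suppose this equals vv. The string starts with a and ends with b, so v does too; thus the boundary between the two copies of v is a b→a transition. There is exactly one such transition, at position 2p+k, so |v| = 2p+k and |vv| = 4p+2k ≠ 4p+k since k ≥ 1. So xy^2z ∉ L.
This is a contradiction; hence L is not regular.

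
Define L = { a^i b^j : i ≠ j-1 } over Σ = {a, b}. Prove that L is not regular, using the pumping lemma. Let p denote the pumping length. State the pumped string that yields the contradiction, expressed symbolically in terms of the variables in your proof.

a^{p+p!} b^{p+p!+1}

Toward a contradiction, assume L is regular with pumping length p.
Choose w = a^p b^{p+p!+1}. Since p ≠ (p+p!+1)-1 = p+p!, w ∈ L; and |w| ≥ p.
Write w = xyz as guaranteed by the lemma, with |xy| ≤ p and |y| > 0.
The first p characters of w are a's, so xy (and hence y) consists only of a's. Write y = a^k, 1 ≤ k ≤ p.
Since 1 ≤ k ≤ p, k divides p!; set t = 1 + p!/k. Then xy^t z has p + (p!/k)·k = p + p! copies of a. Now the a-count is p+p! and (b-count)-1 = (p+p!+1)-1 = p+p!, so i ≠ j-1 fails. So xy^t z = a^{p+p!} b^{p+p!+1} ∉ L.
Contradiction. Therefore L is not regular.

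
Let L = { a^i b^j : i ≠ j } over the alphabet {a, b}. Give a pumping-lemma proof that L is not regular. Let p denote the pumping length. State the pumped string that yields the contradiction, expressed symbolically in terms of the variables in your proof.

Suppose for contradiction that L is regular, and let p be the pumping length.
Choose w = a^p b^{p+p!}. Since p ≠ p+p!, w ∈ L; and |w| ≥ p.
Write w = xyz as guaranteed by the lemma, with |xy| ≤ p and |y| ≥ 1.
Because |xy| ≤ p and w begins with p copies of a, we have y = a^k with 1 ≤ k ≤ p.
Since 1 ≤ k ≤ p, k divides p!; set t = 1 + p!/k. Then xy^t z has p + (p!/k)·k = p + p! copies of a. Now the a-count equals the b-count, so i ≠ j fails. So xy^t z = a^{p+p!} b^{p+p!} ∉ L.
This is a contradiction; hence L is not regular.

a^{p+p!} b^{p+p!}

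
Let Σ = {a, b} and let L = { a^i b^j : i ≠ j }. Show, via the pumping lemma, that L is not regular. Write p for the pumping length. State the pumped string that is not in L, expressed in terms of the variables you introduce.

a^{p+p!} b^{p+p!}

Assume L is regular. Let p be the pumping length given by the pumping lemma.
Choose w = a^p b^{p+p!}. Since p ≠ p+p!, w ∈ L; and |w| ≥ p.
Write w = xyz as guaranteed by the lemma, with |xy| ≤ p and |y| > 0.
Because |xy| ≤ p and w begins with p copies of a, we have y = a^k with 1 ≤ k ≤ p.
Since 1 ≤ k ≤ p, k divides p!; set t = 1 + p!/k. Then xy^t z has p + (p!/k)·k = p + p! copies of a. Now the a-count equals the b-count, so i ≠ j fails. So xy^t z = a^{p+p!} b^{p+p!} ∉ L.
Contradiction. Therefore L is not regular.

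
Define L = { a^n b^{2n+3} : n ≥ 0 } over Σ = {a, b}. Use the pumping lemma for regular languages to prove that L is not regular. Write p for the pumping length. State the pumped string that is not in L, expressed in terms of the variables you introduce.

Assume L is regular; let p be its pumping constant.
Let w = a^p b^{2p+3} ∈ L; note |w| = 3p+3 ≥ p.
The pumping lemma gives a decomposition w = xyz where |xy| ≤ p and y is nonempty.
Since the first p symbols of w are all a's and |xy| ≤ p, y lies entirely in the leading a-block: y = a^k for some k with 1 ≤ k ≤ p.
Pump with i = 2: xy^2z = a^{p+k} b^{2p+3}. For this to lie in L we would need 2p+3 = 2(p+k)+3, which forces k = 0. But k ≥ 1, so xy^2z ∉ L.
Contradiction. Therefore L is not regular.

a^{p+k} b^{2p+3}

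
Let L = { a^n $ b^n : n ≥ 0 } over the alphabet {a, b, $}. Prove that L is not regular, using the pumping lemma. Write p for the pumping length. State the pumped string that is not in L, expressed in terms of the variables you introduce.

a^{p+k} $ b^p

Assume L is regular; let p be its pumping constant.
Take w = a^p $ b^p ∈ L with |w| = 2p+1 ≥ p.
Write w = xyz as guaranteed by the lemma, with |xy| ≤ p and y is nonempty.
Since the first p symbols of w are all a's and |xy| ≤ p, y lies entirely in the leading a-block: y = a^k for some k with 1 ≤ k ≤ p.
Pump with i = 2: xy^2z = a^{p+k} $ b^p, which would require p+k = p. But k ≥ 1, so xy^2z ∉ L.
This contradicts the pumping lemma, so L is not regular.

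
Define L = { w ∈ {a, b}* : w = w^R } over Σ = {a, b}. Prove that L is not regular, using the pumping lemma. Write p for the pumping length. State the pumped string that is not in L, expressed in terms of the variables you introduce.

Toward a contradiction, assume L is regular with pumping length p.
Take w = a^p b a^p, a palindrome of length 2p+1 ≥ p.
By the pumping lemma, w = xyz with |xy| ≤ p and |y| ≥ 1.
The first p characters of w are a's, so xy (and hence y) consists only of a's. Write y = a^k, 1 ≤ k ≤ p.
Pump with i = 2: xy^2z = a^{p+k} b a^p. Its reverse is a^p b a^{p+k}, which differs from xy^2z since k ≥ 1. So xy^2z is not a palindrome and xy^2z ∉ L.
This is a contradiction; hence L is not regular.

a^{p+k} b a^p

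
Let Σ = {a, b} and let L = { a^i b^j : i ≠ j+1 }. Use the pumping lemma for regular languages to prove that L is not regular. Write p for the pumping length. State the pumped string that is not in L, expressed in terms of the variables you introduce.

Assume L is regular; let p be its pumping constant.
Choose w = a^p b^{p+p!-1}. Since p ≠ (p+p!-1)+1 = p+p!, w ∈ L; and |w| ≥ p.
By the pumping lemma, w = xyz with |xy| ≤ p and |y| > 0.
Because |xy| ≤ p and w begins with p copies of a, we have y = a^k with 1 ≤ k ≤ p.
Since 1 ≤ k ≤ p, k divides p!; set t = 1 + p!/k. Then xy^t z has p + (p!/k)·k = p + p! copies of a. Now the a-count is p+p! and (b-count)+1 = (p+p!-1)+1 = p+p!, so i ≠ j+1 fails. So xy^t z = a^{p+p!} b^{p+p!-1} ∉ L.
This is a contradiction; hence L is not regular.

a^{p+p!} b^{p+p!-1}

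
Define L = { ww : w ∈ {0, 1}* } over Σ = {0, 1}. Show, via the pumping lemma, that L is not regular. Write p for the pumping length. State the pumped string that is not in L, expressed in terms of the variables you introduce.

Suppose for contradiction that L is regular, and let p be the pumping length.
Take w = 0^p 1^p 0^p 1^p = uu where u = 0^p1^p; then w ∈ L and |w| = 4p ≥ p.
The pumping lemma gives a decomposition w = xyz where |xy| ≤ p and |y| ≥ 1.
The first p characters of w are 0's, so xy (and hence y) consists only of 0's. Write y = 0^k, 1 ≤ k ≤ p.
Pump with i = 2: xy^2z = 0^{p+k} 1^p 0^p 1^p, of length 4p+k. Suppose this equals vv. The string starts with 0 and ends with 1, so v does too; thus the boundary between the two copies of v is a 1→0 transition. There is exactly one such transition, at position 2p+k, so |v| = 2p+k and |vv| = 4p+2k ≠ 4p+k since k ≥ 1. So xy^2z ∉ L.
This contradicts the pumping lemma, so L is not regular.

0^{p+k} 1^p 0^p 1^p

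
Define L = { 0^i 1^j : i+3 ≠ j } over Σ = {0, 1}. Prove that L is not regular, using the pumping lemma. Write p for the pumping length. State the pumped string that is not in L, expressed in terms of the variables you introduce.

0^{p+p!} 1^{p+p!+3}

Suppose for contradiction that L is regular, and let p be the pumping length.
Choose w = 0^p 1^{p+p!+3}. Since p ≠ (p+p!+3)-3 = p+p!, w ∈ L; and |w| ≥ p.
Write w = xyz as guaranteed by the lemma, with |xy| ≤ p and y is nonempty.
Since the first p symbols of w are all 0's and |xy| ≤ p, y lies entirely in the leading 0-block: y = 0^k for some k with 1 ≤ k ≤ p.
Since 1 ≤ k ≤ p, k divides p!; set t = 1 + p!/k. Then xy^t z has p + (p!/k)·k = p + p! copies of 0. Now the 0-count is p+p! and (1-count)-3 = (p+p!+3)-3 = p+p!, so i+3 ≠ j fails. So xy^t z = 0^{p+p!} 1^{p+p!+3} ∉ L.
This contradicts the pumping lemma, so L is not regular.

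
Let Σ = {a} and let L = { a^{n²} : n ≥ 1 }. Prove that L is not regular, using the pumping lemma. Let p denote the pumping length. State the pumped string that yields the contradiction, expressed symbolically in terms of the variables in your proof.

a^{p²+k}

Suppose for contradiction that L is regular, and let p be the pumping length.
Take w = a^{p²} ∈ L with |w| = p² ≥ p.
The pumping lemma gives a decomposition w = xyz where |xy| ≤ p and |y| ≥ 1.
Then y = a^k for some k with 1 ≤ k ≤ p.
Pump with i = 2: xy^2z = a^{p²+k}. Since 1 ≤ k ≤ p, p² < p²+k ≤ p²+p < (p+1)², so p²+k lies strictly between consecutive squares and is not a perfect square. So xy^2z ∉ L.
This is a contradiction; hence L is not regular.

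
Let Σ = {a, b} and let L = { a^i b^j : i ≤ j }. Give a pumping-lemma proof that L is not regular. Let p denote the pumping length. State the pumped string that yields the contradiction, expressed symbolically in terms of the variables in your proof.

a^{p+k} b^p

Suppose for contradiction that L is regular, and let p be the pumping length.
Choose w = a^p b^p ∈ L, with |w| = 2p ≥ p.
By the pumping lemma, w = xyz with |xy| ≤ p and y is nonempty.
The first p characters of w are a's, so xy (and hence y) consists only of a's. Write y = a^k, 1 ≤ k ≤ p.
Consider xy^2z = a^{p+k} b^p. Since k ≥ 1, the a-count p+k exceeds the b-count p, so i ≤ j fails; thus xy^2z ∉ L.
This contradicts the pumping lemma, so L is not regular.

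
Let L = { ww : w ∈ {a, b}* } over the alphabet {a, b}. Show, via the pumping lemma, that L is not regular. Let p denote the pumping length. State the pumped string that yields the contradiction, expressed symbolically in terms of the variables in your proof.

Assume L is regular. Let p be the pumping length given by the pumping lemma.
Take w = a^p b^p a^p b^p = uu where u = a^pb^p; then w ∈ L and |w| = 4p ≥ p.
Write w = xyz as guaranteed by the lemma, with |xy| ≤ p and |y| > 0.
The first p characters of w are a's, so xy (and hence y) consists only of a's. Write y = a^k, 1 ≤ k ≤ p.
Pump with i = 2: xy^2z = a^{p+k} b^p a^p b^p, of length 4p+k. Suppose this equals vv. The string starts with a and ends with b, so v does too; thus the boundary between the two copies of v is a b→a transition. There is exactly one such transition, at position 2p+k, so |v| = 2p+k and |vv| = 4p+2k ≠ 4p+k since k ≥ 1. So xy^2z ∉ L.
Contradiction. Therefore L is not regular.

a^{p+k} b^p a^p b^p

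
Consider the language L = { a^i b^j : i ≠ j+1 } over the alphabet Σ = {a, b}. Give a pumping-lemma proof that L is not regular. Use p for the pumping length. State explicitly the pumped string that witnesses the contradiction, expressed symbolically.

a^{p+p!} b^{p+p!-1}

Toward a contradiction, assume L is regular with pumping length p.
Choose w = a^p b^{p+p!-1}. Since p ≠ (p+p!-1)+1 = p+p!, w ∈ L; and |w| ≥ p.
Write w = xyz as guaranteed by the lemma, with |xy| ≤ p and |y| > 0.
Since the first p symbols of w are all a's and |xy| ≤ p, y lies entirely in the leading a-block: y = a^k for some k with 1 ≤ k ≤ p.
Since 1 ≤ k ≤ p, k divides p!; set t = 1 + p!/k. Then xy^t z has p + (p!/k)·k = p + p! copies of a. Now the a-count is p+p! and (b-count)+1 = (p+p!-1)+1 = p+p!, so i ≠ j+1 fails. So xy^t z = a^{p+p!} b^{p+p!-1} ∉ L.
Contradiction. Therefore L is not regular.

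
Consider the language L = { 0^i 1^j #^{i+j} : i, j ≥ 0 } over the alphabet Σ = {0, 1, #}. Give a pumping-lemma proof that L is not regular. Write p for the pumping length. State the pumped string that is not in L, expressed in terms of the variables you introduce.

Assume L is regular. Let p be the pumping length given by the pumping lemma.
Take w = 0^p 1^p #^{2p} ∈ L (with i=j=p, i+j=2p), |w| = 4p ≥ p.
Write w = xyz as guaranteed by the lemma, with |xy| ≤ p and |y| > 0.
The first p characters of w are 0's, so xy (and hence y) consists only of 0's. Write y = 0^k, 1 ≤ k ≤ p.
Consider xy^2z = 0^{p+k} 1^p #^{2p}. Now the 0- and 1-counts sum to 2p+k, but the #-count is 2p ≠ 2p+k. So xy^2z ∉ L.
This contradicts the pumping lemma, so L is not regular.

0^{p+k} 1^p #^{2p}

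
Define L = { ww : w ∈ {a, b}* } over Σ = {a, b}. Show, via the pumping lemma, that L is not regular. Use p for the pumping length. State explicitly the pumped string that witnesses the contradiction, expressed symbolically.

Assume L is regular. Let p be the pumping length given by the pumping lemma.
Take w = a^p b^p a^p b^p = uu where u = a^pb^p; then w ∈ L and |w| = 4p ≥ p.
The pumping lemma gives a decomposition w = xyz where |xy| ≤ p and |y| ≥ 1.
The first p characters of w are a's, so xy (and hence y) consists only of a's. Write y = a^k, 1 ≤ k ≤ p.
Pump with i = 2: xy^2z = a^{p+k} b^p a^p b^p, of length 4p+k. Suppose this equals vv. The string starts with a and ends with b, so v does too; thus the boundary between the two copies of v is a b→a transition. There is exactly one such transition, at position 2p+k, so |v| = 2p+k and |vv| = 4p+2k ≠ 4p+k since k ≥ 1. So xy^2z ∉ L.
This is a contradiction; hence L is not regular.

a^{p+k} b^p a^p b^p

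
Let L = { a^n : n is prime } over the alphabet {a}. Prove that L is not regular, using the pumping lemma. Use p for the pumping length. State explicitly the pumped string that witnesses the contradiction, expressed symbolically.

a^{q(1+k)}

Toward a contradiction, assume L is regular with pumping length p.
Let q be a prime with q ≥ p+2 (infinitely many primes exist), and take w = a^q ∈ L with |w| = q ≥ p.
By the pumping lemma, w = xyz with |xy| ≤ p and y is nonempty.
Then y = a^k for some k with 1 ≤ k ≤ p.
Since 1 ≤ k ≤ p, |xz| = q-k. Pump with i = q+1: |xy^{q+1}z| = (q-k)+(q+1)k = q+qk = q(1+k), which is composite (both factors ≥ 2). So xy^{q+1}z = a^{q(1+k)} ∉ L.
This is a contradiction; hence L is not regular.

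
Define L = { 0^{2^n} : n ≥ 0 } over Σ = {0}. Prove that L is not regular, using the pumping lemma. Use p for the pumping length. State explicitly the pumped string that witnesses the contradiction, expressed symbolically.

0^{2^p+k}

Suppose for contradiction that L is regular, and let p be the pumping length.
Take w = 0^{2^p} ∈ L with |w| = 2^p ≥ p.
The pumping lemma gives a decomposition w = xyz where |xy| ≤ p and y is nonempty.
Then y = 0^k for some k with 1 ≤ k ≤ p.
Pump with i = 2: xy^2z = 0^{2^p+k}. Since 1 ≤ k ≤ p < 2^p, we have 2^p < 2^p+k < 2^{p+1}, so 2^p+k is not a power of 2. So xy^2z ∉ L.
This is a contradiction; hence L is not regular.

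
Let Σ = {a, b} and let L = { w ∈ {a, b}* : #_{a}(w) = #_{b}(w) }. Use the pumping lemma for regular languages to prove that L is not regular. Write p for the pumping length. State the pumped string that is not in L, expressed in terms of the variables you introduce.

a^{p+k} b^p

Toward a contradiction, assume L is regular with pumping length p.
Choose w = a^p b^p ∈ L with |w| = 2p ≥ p.
The pumping lemma gives a decomposition w = xyz where |xy| ≤ p and y is nonempty.
Since the first p symbols of w are all a's and |xy| ≤ p, y lies entirely in the leading a-block: y = a^k for some k with 1 ≤ k ≤ p.
Pump with i = 2: xy^2z = a^{p+k} b^p has p+k occurrences of a but only p of b. Since k ≥ 1 the counts differ, so xy^2z ∉ L.
This is a contradiction; hence L is not regular.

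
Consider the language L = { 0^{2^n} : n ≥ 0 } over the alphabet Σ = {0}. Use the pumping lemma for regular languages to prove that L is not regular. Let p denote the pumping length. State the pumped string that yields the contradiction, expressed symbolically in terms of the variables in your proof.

Assume L is regular. Let p be the pumping length given by the pumping lemma.
Take w = 0^{2^p} ∈ L with |w| = 2^p ≥ p.
By the pumping lemma, w = xyz with |xy| ≤ p and |y| > 0.
Then y = 0^k for some k with 1 ≤ k ≤ p.
Pump with i = 2: xy^2z = 0^{2^p+k}. Since 1 ≤ k ≤ p < 2^p, we have 2^p < 2^p+k < 2^{p+1}, so 2^p+k is not a power of 2. So xy^2z ∉ L.
This is a contradiction; hence L is not regular.

0^{2^p+k}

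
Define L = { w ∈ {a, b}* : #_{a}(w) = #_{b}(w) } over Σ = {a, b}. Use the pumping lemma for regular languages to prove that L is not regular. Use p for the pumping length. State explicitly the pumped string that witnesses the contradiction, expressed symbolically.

Toward a contradiction, assume L is regular with pumping length p.
Choose w = a^p b^p ∈ L with |w| = 2p ≥ p.
By the pumping lemma, w = xyz with |xy| ≤ p and |y| > 0.
Because |xy| ≤ p and w begins with p copies of a, we have y = a^k with 1 ≤ k ≤ p.
Pump with i = 2: xy^2z = a^{p+k} b^p has p+k occurrences of a but only p of b. Since k ≥ 1 the counts differ, so xy^2z ∉ L.
This is a contradiction; hence L is not regular.

a^{p+k} b^p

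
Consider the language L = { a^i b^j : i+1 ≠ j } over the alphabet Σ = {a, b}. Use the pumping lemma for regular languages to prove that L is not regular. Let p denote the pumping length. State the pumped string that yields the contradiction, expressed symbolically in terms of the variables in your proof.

Assume L is regular; let p be its pumping constant.
Choose w = a^p b^{p+p!+1}. Since p ≠ (p+p!+1)-1 = p+p!, w ∈ L; and |w| ≥ p.
Write w = xyz as guaranteed by the lemma, with |xy| ≤ p and |y| ≥ 1.
Because |xy| ≤ p and w begins with p copies of a, we have y = a^k with 1 ≤ k ≤ p.
Since 1 ≤ k ≤ p, k divides p!; set t = 1 + p!/k. Then xy^t z has p + (p!/k)·k = p + p! copies of a. Now the a-count is p+p! and (b-count)-1 = (p+p!+1)-1 = p+p!, so i+1 ≠ j fails. So xy^t z = a^{p+p!} b^{p+p!+1} ∉ L.
This contradicts the pumping lemma, so L is not regular.

a^{p+p!} b^{p+p!+1}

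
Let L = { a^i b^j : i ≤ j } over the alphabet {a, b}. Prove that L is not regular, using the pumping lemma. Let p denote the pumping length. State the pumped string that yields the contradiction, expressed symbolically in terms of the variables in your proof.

Assume L is regular; let p be its pumping constant.
Choose w = a^p b^p ∈ L, with |w| = 2p ≥ p.
The pumping lemma gives a decomposition w = xyz where |xy| ≤ p and y is nonempty.
Because |xy| ≤ p and w begins with p copies of a, we have y = a^k with 1 ≤ k ≤ p.
Consider xy^2z = a^{p+k} b^p. Since k ≥ 1, the a-count p+k exceeds the b-count p, so i ≤ j fails; thus xy^2z ∉ L.
Contradiction. Therefore L is not regular.

a^{p+k} b^p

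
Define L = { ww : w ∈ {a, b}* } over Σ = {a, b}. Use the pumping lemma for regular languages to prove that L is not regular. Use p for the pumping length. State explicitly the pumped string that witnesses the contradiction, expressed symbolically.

a^{p+k} b^p a^p b^p

Assume L is regular; let p be its pumping constant.
Take w = a^p b^p a^p b^p = uu where u = a^pb^p; then w ∈ L and |w| = 4p ≥ p.
The pumping lemma gives a decomposition w = xyz where |xy| ≤ p and |y| ≥ 1.
Because |xy| ≤ p and w begins with p copies of a, we have y = a^k with 1 ≤ k ≤ p.
Pump with i = 2: xy^2z = a^{p+k} b^p a^p b^p, of length 4p+k. Suppose this equals vv. The string starts with a and ends with b, so v does too; thus the boundary between the two copies of v is a b→a transition. There is exactly one such transition, at position 2p+k, so |v| = 2p+k and |vv| = 4p+2k ≠ 4p+k since k ≥ 1. So xy^2z ∉ L.
Contradiction. Therefore L is not regular.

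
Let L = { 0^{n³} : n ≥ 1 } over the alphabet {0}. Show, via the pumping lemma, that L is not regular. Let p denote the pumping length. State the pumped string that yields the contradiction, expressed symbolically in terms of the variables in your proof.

0^{p³+k}

Suppose for contradiction that L is regular, and let p be the pumping length.
Take w = 0^{p³} ∈ L with |w| = p³ ≥ p.
Write w = xyz as guaranteed by the lemma, with |xy| ≤ p and |y| ≥ 1.
Then y = 0^k for some k with 1 ≤ k ≤ p.
Pump with i = 2: xy^2z = 0^{p³+k}. Since 1 ≤ k ≤ p, p³ < p³+k ≤ p³+p < p³+3p²+3p+1 = (p+1)³, so p³+k is not a perfect cube. So xy^2z ∉ L.
Contradiction. Therefore L is not regular.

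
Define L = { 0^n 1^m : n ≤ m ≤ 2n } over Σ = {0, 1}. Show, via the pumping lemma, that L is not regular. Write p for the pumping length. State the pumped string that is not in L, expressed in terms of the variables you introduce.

0^{p+k} 1^p

Assume L is regular. Let p be the pumping length given by the pumping lemma.
Take w = 0^p 1^p ∈ L (since p ≤ p ≤ 2p), with |w| = 2p ≥ p.
By the pumping lemma, w = xyz with |xy| ≤ p and |y| ≥ 1.
The first p characters of w are 0's, so xy (and hence y) consists only of 0's. Write y = 0^k, 1 ≤ k ≤ p.
Pump with i = 2: xy^2z = 0^{p+k} 1^p. Now n = p+k > p = m, so the condition n ≤ m fails. Thus xy^2z ∉ L.
Contradiction. Therefore L is not regular.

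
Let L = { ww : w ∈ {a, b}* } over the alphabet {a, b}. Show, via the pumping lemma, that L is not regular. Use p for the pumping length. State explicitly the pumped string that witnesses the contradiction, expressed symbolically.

a^{p+k} b^p a^p b^p

Assume L is regular; let p be its pumping constant.
Take w = a^p b^p a^p b^p = uu where u = a^pb^p; then w ∈ L and |w| = 4p ≥ p.
The pumping lemma gives a decomposition w = xyz where |xy| ≤ p and |y| ≥ 1.
The first p characters of w are a's, so xy (and hence y) consists only of a's. Write y = a^k, 1 ≤ k ≤ p.
Pump with i = 2: xy^2z = a^{p+k} b^p a^p b^p, of length 4p+k. Suppose this equals vv. The string starts with a and ends with b, so v does too; thus the boundary between the two copies of v is a b→a transition. There is exactly one such transition, at position 2p+k, so |v| = 2p+k and |vv| = 4p+2k ≠ 4p+k since k ≥ 1. So xy^2z ∉ L.
This is a contradiction; hence L is not regular.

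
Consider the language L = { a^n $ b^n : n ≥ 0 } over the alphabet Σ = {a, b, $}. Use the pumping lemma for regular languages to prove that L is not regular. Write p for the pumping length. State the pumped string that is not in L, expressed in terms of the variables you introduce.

Assume L is regular; let p be its pumping constant.
Take w = a^p $ b^p ∈ L with |w| = 2p+1 ≥ p.
By the pumping lemma, w = xyz with |xy| ≤ p and |y| ≥ 1.
Since the first p symbols of w are all a's and |xy| ≤ p, y lies entirely in the leading a-block: y = a^k for some k with 1 ≤ k ≤ p.
Pump with i = 2: xy^2z = a^{p+k} $ b^p, which would require p+k = p. But k ≥ 1, so xy^2z ∉ L.
This is a contradiction; hence L is not regular.

a^{p+k} $ b^p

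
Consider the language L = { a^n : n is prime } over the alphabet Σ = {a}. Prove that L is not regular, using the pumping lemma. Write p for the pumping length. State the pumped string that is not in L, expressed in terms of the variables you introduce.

a^{q(1+k)}

Toward a contradiction, assume L is regular with pumping length p.
Let q be a prime with q ≥ p+2 (infinitely many primes exist), and take w = a^q ∈ L with |w| = q ≥ p.
By the pumping lemma, w = xyz with |xy| ≤ p and |y| > 0.
Then y = a^k for some k with 1 ≤ k ≤ p.
Since 1 ≤ k ≤ p, |xz| = q-k. Pump with i = q+1: |xy^{q+1}z| = (q-k)+(q+1)k = q+qk = q(1+k), which is composite (both factors ≥ 2). So xy^{q+1}z = a^{q(1+k)} ∉ L.
This contradicts the pumping lemma, so L is not regular.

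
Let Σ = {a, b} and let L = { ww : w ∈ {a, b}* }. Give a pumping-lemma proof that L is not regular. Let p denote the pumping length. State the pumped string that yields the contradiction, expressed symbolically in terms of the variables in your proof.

a^{p+k} b^p a^p b^p

Assume L is regular; let p be its pumping constant.
Take w = a^p b^p a^p b^p = uu where u = a^pb^p; then w ∈ L and |w| = 4p ≥ p.
By the pumping lemma, w = xyz with |xy| ≤ p and |y| > 0.
Because |xy| ≤ p and w begins with p copies of a, we have y = a^k with 1 ≤ k ≤ p.
Pump with i = 2: xy^2z = a^{p+k} b^p a^p b^p, of length 4p+k. Suppose this equals vv. The string starts with a and ends with b, so v does too; thus the boundary between the two copies of v is a b→a transition. There is exactly one such transition, at position 2p+k, so |v| = 2p+k and |vv| = 4p+2k ≠ 4p+k since k ≥ 1. So xy^2z ∉ L.
This is a contradiction; hence L is not regular.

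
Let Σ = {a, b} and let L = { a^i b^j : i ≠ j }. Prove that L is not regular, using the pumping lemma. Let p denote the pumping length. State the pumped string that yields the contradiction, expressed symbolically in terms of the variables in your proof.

Assume L is regular. Let p be the pumping length given by the pumping lemma.
Choose w = a^p b^{p+p!}. Since p ≠ p+p!, w ∈ L; and |w| ≥ p.
The pumping lemma gives a decomposition w = xyz where |xy| ≤ p and |y| > 0.
Since the first p symbols of w are all a's and |xy| ≤ p, y lies entirely in the leading a-block: y = a^k for some k with 1 ≤ k ≤ p.
Since 1 ≤ k ≤ p, k divides p!; set t = 1 + p!/k. Then xy^t z has p + (p!/k)·k = p + p! copies of a. Now the a-count equals the b-count, so i ≠ j fails. So xy^t z = a^{p+p!} b^{p+p!} ∉ L.
This is a contradiction; hence L is not regular.

a^{p+p!} b^{p+p!}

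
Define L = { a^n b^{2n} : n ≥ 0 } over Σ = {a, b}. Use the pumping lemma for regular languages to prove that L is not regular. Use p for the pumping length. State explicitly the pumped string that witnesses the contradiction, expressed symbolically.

Suppose for contradiction that L is regular, and let p be the pumping length.
Let w = a^p b^{2p} ∈ L; note |w| = 3p ≥ p.
The pumping lemma gives a decomposition w = xyz where |xy| ≤ p and y is nonempty.
Since the first p symbols of w are all a's and |xy| ≤ p, y lies entirely in the leading a-block: y = a^k for some k with 1 ≤ k ≤ p.
Pump with i = 2: xy^2z = a^{p+k} b^{2p}. For this to lie in L we would need 2p = 2(p+k), which forces k = 0. But k ≥ 1, so xy^2z ∉ L.
Contradiction. Therefore L is not regular.

a^{p+k} b^{2p}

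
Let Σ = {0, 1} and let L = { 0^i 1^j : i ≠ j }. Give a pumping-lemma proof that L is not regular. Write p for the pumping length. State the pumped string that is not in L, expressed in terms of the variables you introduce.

0^{p+p!} 1^{p+p!}

Suppose for contradiction that L is regular, and let p be the pumping length.
Choose w = 0^p 1^{p+p!}. Since p ≠ p+p!, w ∈ L; and |w| ≥ p.
The pumping lemma gives a decomposition w = xyz where |xy| ≤ p and |y| > 0.
Since the first p symbols of w are all 0's and |xy| ≤ p, y lies entirely in the leading 0-block: y = 0^k for some k with 1 ≤ k ≤ p.
Since 1 ≤ k ≤ p, k divides p!; set t = 1 + p!/k. Then xy^t z has p + (p!/k)·k = p + p! copies of 0. Now the 0-count equals the 1-count, so i ≠ j fails. So xy^t z = 0^{p+p!} 1^{p+p!} ∉ L.
This contradicts the pumping lemma, so L is not regular.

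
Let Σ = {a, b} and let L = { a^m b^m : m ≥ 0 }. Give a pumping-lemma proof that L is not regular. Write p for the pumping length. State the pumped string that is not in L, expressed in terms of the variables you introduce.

a^{p+k} b^p

Suppose for contradiction that L is regular, and let p be the pumping length.
Choose w = a^p b^p, which is in L with |w| = 2p ≥ p.
By the pumping lemma, w = xyz with |xy| ≤ p and |y| > 0.
Since the first p symbols of w are all a's and |xy| ≤ p, y lies entirely in the leading a-block: y = a^k for some k with 1 ≤ k ≤ p.
Pump with i = 2: xy^2z = a^{p+k} b^p. For this to lie in L we would need p = p+k, which forces k = 0. But k ≥ 1, so xy^2z ∉ L.
Contradiction. Therefore L is not regular.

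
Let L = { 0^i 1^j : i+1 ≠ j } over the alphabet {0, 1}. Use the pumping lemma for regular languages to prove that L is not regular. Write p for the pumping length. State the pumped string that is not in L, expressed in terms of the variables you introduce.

0^{p+p!} 1^{p+p!+1}

Toward a contradiction, assume L is regular with pumping length p.
Choose w = 0^p 1^{p+p!+1}. Since p ≠ (p+p!+1)-1 = p+p!, w ∈ L; and |w| ≥ p.
By the pumping lemma, w = xyz with |xy| ≤ p and y is nonempty.
The first p characters of w are 0's, so xy (and hence y) consists only of 0's. Write y = 0^k, 1 ≤ k ≤ p.
Since 1 ≤ k ≤ p, k divides p!; set t = 1 + p!/k. Then xy^t z has p + (p!/k)·k = p + p! copies of 0. Now the 0-count is p+p! and (1-count)-1 = (p+p!+1)-1 = p+p!, so i+1 ≠ j fails. So xy^t z = 0^{p+p!} 1^{p+p!+1} ∉ L.
This is a contradiction; hence L is not regular.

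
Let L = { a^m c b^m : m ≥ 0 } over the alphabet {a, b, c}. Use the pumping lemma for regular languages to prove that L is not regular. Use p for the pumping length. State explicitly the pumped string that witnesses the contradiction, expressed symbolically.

Assume L is regular; let p be its pumping constant.
Take w = a^p c b^p ∈ L with |w| = 2p+1 ≥ p.
The pumping lemma gives a decomposition w = xyz where |xy| ≤ p and y is nonempty.
The first p characters of w are a's, so xy (and hence y) consists only of a's. Write y = a^k, 1 ≤ k ≤ p.
Pump with i = 2: xy^2z = a^{p+k} c b^p, which would require p+k = p. But k ≥ 1, so xy^2z ∉ L.
This contradicts the pumping lemma, so L is not regular.

a^{p+k} c b^p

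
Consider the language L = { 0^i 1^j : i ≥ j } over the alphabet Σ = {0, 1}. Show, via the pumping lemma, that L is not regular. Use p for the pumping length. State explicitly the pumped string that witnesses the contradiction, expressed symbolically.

0^{p-k} 1^p

Assume L is regular. Let p be the pumping length given by the pumping lemma.
Choose w = 0^p 1^p ∈ L, with |w| = 2p ≥ p.
By the pumping lemma, w = xyz with |xy| ≤ p and |y| ≥ 1.
Since the first p symbols of w are all 0's and |xy| ≤ p, y lies entirely in the leading 0-block: y = 0^k for some k with 1 ≤ k ≤ p.
Consider xy^0z = xz = 0^{p-k} 1^p. Since k ≥ 1, the 0-count p-k is less than p, so i ≥ j fails; thus xz ∉ L.
Contradiction. Therefore L is not regular.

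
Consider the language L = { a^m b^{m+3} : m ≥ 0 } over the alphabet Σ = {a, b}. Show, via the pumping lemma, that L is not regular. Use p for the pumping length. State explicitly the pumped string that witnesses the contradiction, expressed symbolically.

a^{p+k} b^{p+3}

Suppose for contradiction that L is regular, and let p be the pumping length.
Let w = a^p b^{p+3} ∈ L; note |w| = 2p+3 ≥ p.
By the pumping lemma, w = xyz with |xy| ≤ p and |y| > 0.
Because |xy| ≤ p and w begins with p copies of a, we have y = a^k with 1 ≤ k ≤ p.
Pump with i = 2: xy^2z = a^{p+k} b^{p+3}. For this to lie in L we would need p+3 = (p+k)+3, which forces k = 0. But k ≥ 1, so xy^2z ∉ L.
This contradicts the pumping lemma, so L is not regular.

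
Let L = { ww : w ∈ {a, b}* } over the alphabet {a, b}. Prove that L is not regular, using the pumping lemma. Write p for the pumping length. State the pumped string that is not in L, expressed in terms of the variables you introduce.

a^{p+k} b^p a^p b^p

Assume L is regular; let p be its pumping constant.
Take w = a^p b^p a^p b^p = uu where u = a^pb^p; then w ∈ L and |w| = 4p ≥ p.
Write w = xyz as guaranteed by the lemma, with |xy| ≤ p and |y| > 0.
Since the first p symbols of w are all a's and |xy| ≤ p, y lies entirely in the leading a-block: y = a^k for some k with 1 ≤ k ≤ p.
Pump with i = 2: xy^2z = a^{p+k} b^p a^p b^p, of length 4p+k. Suppose this equals vv. The string starts with a and ends with b, so v does too; thus the boundary between the two copies of v is a b→a transition. There is exactly one such transition, at position 2p+k, so |v| = 2p+k and |vv| = 4p+2k ≠ 4p+k since k ≥ 1. So xy^2z ∉ L.
This is a contradiction; hence L is not regular.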